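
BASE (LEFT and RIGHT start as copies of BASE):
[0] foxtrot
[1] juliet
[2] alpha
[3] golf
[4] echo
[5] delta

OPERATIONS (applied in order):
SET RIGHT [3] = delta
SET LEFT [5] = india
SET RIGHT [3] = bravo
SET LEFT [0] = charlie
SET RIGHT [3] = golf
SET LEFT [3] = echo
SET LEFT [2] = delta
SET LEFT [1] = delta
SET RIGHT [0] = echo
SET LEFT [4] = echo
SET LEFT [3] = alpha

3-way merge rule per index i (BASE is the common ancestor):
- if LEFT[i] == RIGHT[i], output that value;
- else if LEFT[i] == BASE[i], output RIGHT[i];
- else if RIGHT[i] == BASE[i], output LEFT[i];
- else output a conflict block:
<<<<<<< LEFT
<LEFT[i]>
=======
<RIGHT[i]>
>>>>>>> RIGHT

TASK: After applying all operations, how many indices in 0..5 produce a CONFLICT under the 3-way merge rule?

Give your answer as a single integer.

Answer: 1

Derivation:
Final LEFT:  [charlie, delta, delta, alpha, echo, india]
Final RIGHT: [echo, juliet, alpha, golf, echo, delta]
i=0: BASE=foxtrot L=charlie R=echo all differ -> CONFLICT
i=1: L=delta, R=juliet=BASE -> take LEFT -> delta
i=2: L=delta, R=alpha=BASE -> take LEFT -> delta
i=3: L=alpha, R=golf=BASE -> take LEFT -> alpha
i=4: L=echo R=echo -> agree -> echo
i=5: L=india, R=delta=BASE -> take LEFT -> india
Conflict count: 1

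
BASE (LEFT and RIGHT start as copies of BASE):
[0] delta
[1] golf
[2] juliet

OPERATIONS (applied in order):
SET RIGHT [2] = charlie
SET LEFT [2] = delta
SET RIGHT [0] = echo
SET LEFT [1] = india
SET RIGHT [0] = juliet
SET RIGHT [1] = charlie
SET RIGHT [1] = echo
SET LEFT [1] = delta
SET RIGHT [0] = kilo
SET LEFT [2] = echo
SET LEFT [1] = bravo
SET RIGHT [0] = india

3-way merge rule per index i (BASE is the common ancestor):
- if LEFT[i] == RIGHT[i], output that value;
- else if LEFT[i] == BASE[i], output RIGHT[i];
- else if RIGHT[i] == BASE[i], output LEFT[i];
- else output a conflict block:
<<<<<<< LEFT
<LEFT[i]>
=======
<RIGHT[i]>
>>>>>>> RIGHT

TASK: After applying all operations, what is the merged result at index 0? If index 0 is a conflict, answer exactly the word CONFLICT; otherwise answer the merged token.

Answer: india

Derivation:
Final LEFT:  [delta, bravo, echo]
Final RIGHT: [india, echo, charlie]
i=0: L=delta=BASE, R=india -> take RIGHT -> india
i=1: BASE=golf L=bravo R=echo all differ -> CONFLICT
i=2: BASE=juliet L=echo R=charlie all differ -> CONFLICT
Index 0 -> india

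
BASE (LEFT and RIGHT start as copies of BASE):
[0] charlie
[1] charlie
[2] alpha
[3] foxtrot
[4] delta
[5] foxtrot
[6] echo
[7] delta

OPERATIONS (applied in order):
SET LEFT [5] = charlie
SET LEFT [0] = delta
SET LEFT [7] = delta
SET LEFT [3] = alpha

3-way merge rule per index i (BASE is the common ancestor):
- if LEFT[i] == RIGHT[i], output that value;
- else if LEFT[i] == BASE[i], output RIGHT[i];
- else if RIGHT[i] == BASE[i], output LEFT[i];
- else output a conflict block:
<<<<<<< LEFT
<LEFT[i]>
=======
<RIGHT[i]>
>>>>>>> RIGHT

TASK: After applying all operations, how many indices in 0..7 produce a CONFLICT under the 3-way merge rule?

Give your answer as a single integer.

Answer: 0

Derivation:
Final LEFT:  [delta, charlie, alpha, alpha, delta, charlie, echo, delta]
Final RIGHT: [charlie, charlie, alpha, foxtrot, delta, foxtrot, echo, delta]
i=0: L=delta, R=charlie=BASE -> take LEFT -> delta
i=1: L=charlie R=charlie -> agree -> charlie
i=2: L=alpha R=alpha -> agree -> alpha
i=3: L=alpha, R=foxtrot=BASE -> take LEFT -> alpha
i=4: L=delta R=delta -> agree -> delta
i=5: L=charlie, R=foxtrot=BASE -> take LEFT -> charlie
i=6: L=echo R=echo -> agree -> echo
i=7: L=delta R=delta -> agree -> delta
Conflict count: 0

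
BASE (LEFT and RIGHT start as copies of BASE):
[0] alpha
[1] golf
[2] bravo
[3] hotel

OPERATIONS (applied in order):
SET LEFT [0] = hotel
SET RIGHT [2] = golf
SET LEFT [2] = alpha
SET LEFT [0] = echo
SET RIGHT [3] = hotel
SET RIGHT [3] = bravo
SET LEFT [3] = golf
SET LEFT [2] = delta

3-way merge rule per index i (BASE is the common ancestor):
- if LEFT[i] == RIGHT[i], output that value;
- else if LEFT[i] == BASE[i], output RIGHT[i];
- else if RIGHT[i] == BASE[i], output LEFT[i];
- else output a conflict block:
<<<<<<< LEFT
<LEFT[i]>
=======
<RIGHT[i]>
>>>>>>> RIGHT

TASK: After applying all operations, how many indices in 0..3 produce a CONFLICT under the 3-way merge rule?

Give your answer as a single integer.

Final LEFT:  [echo, golf, delta, golf]
Final RIGHT: [alpha, golf, golf, bravo]
i=0: L=echo, R=alpha=BASE -> take LEFT -> echo
i=1: L=golf R=golf -> agree -> golf
i=2: BASE=bravo L=delta R=golf all differ -> CONFLICT
i=3: BASE=hotel L=golf R=bravo all differ -> CONFLICT
Conflict count: 2

Answer: 2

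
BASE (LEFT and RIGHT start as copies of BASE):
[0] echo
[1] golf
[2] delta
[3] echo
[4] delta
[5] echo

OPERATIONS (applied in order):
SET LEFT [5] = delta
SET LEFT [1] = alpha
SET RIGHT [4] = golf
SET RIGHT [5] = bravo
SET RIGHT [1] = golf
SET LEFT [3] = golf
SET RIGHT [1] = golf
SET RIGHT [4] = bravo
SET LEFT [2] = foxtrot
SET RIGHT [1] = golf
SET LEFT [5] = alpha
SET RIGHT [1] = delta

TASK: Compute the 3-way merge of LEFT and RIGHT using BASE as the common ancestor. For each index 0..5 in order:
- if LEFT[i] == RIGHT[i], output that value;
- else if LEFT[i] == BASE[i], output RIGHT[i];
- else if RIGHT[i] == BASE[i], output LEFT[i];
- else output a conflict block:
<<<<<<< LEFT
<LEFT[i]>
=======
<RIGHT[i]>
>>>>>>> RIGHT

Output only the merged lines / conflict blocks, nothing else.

Final LEFT:  [echo, alpha, foxtrot, golf, delta, alpha]
Final RIGHT: [echo, delta, delta, echo, bravo, bravo]
i=0: L=echo R=echo -> agree -> echo
i=1: BASE=golf L=alpha R=delta all differ -> CONFLICT
i=2: L=foxtrot, R=delta=BASE -> take LEFT -> foxtrot
i=3: L=golf, R=echo=BASE -> take LEFT -> golf
i=4: L=delta=BASE, R=bravo -> take RIGHT -> bravo
i=5: BASE=echo L=alpha R=bravo all differ -> CONFLICT

Answer: echo
<<<<<<< LEFT
alpha
=======
delta
>>>>>>> RIGHT
foxtrot
golf
bravo
<<<<<<< LEFT
alpha
=======
bravo
>>>>>>> RIGHT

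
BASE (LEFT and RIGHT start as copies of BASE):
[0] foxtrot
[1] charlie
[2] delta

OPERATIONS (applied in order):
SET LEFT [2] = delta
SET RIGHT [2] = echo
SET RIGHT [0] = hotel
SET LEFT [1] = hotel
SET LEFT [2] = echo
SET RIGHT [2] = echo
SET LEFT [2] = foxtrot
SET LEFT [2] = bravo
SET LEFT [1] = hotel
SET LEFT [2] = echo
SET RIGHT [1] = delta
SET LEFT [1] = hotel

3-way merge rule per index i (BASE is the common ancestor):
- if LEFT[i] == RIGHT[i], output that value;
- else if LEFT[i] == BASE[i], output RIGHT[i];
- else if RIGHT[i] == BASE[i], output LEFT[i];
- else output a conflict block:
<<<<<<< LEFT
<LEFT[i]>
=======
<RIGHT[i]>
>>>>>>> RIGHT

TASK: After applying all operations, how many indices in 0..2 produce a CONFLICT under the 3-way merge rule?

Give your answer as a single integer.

Final LEFT:  [foxtrot, hotel, echo]
Final RIGHT: [hotel, delta, echo]
i=0: L=foxtrot=BASE, R=hotel -> take RIGHT -> hotel
i=1: BASE=charlie L=hotel R=delta all differ -> CONFLICT
i=2: L=echo R=echo -> agree -> echo
Conflict count: 1

Answer: 1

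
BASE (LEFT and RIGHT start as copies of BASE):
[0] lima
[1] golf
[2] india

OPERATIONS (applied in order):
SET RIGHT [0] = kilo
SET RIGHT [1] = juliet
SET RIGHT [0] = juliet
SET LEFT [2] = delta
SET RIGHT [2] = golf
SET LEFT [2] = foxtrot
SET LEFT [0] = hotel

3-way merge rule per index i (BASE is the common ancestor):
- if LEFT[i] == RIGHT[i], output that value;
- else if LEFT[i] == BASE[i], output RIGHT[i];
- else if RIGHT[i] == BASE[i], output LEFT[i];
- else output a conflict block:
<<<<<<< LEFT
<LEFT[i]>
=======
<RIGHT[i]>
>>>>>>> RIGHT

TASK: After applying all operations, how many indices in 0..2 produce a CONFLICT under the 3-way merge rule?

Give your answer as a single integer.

Final LEFT:  [hotel, golf, foxtrot]
Final RIGHT: [juliet, juliet, golf]
i=0: BASE=lima L=hotel R=juliet all differ -> CONFLICT
i=1: L=golf=BASE, R=juliet -> take RIGHT -> juliet
i=2: BASE=india L=foxtrot R=golf all differ -> CONFLICT
Conflict count: 2

Answer: 2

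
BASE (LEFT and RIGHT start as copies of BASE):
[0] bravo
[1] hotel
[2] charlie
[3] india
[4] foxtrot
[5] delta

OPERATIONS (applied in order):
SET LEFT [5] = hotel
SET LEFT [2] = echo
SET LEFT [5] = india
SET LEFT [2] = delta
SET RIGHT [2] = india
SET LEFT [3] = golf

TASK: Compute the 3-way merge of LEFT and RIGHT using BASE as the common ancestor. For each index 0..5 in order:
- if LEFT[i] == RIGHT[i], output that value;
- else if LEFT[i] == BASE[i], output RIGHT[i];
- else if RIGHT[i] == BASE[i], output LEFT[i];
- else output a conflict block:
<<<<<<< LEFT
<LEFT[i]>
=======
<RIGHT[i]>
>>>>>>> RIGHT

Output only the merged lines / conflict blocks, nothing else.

Answer: bravo
hotel
<<<<<<< LEFT
delta
=======
india
>>>>>>> RIGHT
golf
foxtrot
india

Derivation:
Final LEFT:  [bravo, hotel, delta, golf, foxtrot, india]
Final RIGHT: [bravo, hotel, india, india, foxtrot, delta]
i=0: L=bravo R=bravo -> agree -> bravo
i=1: L=hotel R=hotel -> agree -> hotel
i=2: BASE=charlie L=delta R=india all differ -> CONFLICT
i=3: L=golf, R=india=BASE -> take LEFT -> golf
i=4: L=foxtrot R=foxtrot -> agree -> foxtrot
i=5: L=india, R=delta=BASE -> take LEFT -> india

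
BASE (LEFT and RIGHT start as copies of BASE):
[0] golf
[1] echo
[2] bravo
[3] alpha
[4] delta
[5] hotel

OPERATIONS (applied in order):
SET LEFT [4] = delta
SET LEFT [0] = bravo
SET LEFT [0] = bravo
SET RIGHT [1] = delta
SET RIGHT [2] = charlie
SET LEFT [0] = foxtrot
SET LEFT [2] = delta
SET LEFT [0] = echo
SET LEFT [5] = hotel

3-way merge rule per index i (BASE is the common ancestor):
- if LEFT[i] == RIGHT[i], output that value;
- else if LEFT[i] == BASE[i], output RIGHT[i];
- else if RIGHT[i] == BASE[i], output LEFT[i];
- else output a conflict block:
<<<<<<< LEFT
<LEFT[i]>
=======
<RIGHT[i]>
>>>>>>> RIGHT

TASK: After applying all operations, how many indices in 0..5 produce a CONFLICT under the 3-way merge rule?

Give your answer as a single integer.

Final LEFT:  [echo, echo, delta, alpha, delta, hotel]
Final RIGHT: [golf, delta, charlie, alpha, delta, hotel]
i=0: L=echo, R=golf=BASE -> take LEFT -> echo
i=1: L=echo=BASE, R=delta -> take RIGHT -> delta
i=2: BASE=bravo L=delta R=charlie all differ -> CONFLICT
i=3: L=alpha R=alpha -> agree -> alpha
i=4: L=delta R=delta -> agree -> delta
i=5: L=hotel R=hotel -> agree -> hotel
Conflict count: 1

Answer: 1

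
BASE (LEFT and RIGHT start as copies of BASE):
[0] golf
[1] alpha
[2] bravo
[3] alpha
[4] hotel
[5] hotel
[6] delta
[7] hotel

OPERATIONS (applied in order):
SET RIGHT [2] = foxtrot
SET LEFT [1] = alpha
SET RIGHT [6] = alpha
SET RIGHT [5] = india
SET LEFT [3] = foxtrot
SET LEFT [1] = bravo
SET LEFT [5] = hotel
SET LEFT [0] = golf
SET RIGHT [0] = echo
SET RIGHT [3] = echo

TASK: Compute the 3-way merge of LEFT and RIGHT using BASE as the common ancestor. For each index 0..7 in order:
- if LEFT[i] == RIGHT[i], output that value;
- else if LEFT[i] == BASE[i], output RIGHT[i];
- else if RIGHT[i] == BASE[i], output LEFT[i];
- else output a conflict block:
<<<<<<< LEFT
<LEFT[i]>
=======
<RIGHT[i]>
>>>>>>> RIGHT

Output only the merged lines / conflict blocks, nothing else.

Answer: echo
bravo
foxtrot
<<<<<<< LEFT
foxtrot
=======
echo
>>>>>>> RIGHT
hotel
india
alpha
hotel

Derivation:
Final LEFT:  [golf, bravo, bravo, foxtrot, hotel, hotel, delta, hotel]
Final RIGHT: [echo, alpha, foxtrot, echo, hotel, india, alpha, hotel]
i=0: L=golf=BASE, R=echo -> take RIGHT -> echo
i=1: L=bravo, R=alpha=BASE -> take LEFT -> bravo
i=2: L=bravo=BASE, R=foxtrot -> take RIGHT -> foxtrot
i=3: BASE=alpha L=foxtrot R=echo all differ -> CONFLICT
i=4: L=hotel R=hotel -> agree -> hotel
i=5: L=hotel=BASE, R=india -> take RIGHT -> india
i=6: L=delta=BASE, R=alpha -> take RIGHT -> alpha
i=7: L=hotel R=hotel -> agree -> hotel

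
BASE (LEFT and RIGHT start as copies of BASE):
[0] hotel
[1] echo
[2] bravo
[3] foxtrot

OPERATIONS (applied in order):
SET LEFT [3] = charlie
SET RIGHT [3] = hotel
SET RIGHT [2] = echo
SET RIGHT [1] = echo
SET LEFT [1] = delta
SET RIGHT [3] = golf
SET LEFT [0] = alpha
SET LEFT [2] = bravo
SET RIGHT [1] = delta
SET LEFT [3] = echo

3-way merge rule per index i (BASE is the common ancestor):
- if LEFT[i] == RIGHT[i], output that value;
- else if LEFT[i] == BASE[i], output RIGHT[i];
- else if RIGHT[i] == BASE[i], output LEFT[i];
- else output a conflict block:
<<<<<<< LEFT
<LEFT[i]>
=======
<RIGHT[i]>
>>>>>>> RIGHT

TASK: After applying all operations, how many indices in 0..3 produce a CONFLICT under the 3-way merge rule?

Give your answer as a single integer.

Answer: 1

Derivation:
Final LEFT:  [alpha, delta, bravo, echo]
Final RIGHT: [hotel, delta, echo, golf]
i=0: L=alpha, R=hotel=BASE -> take LEFT -> alpha
i=1: L=delta R=delta -> agree -> delta
i=2: L=bravo=BASE, R=echo -> take RIGHT -> echo
i=3: BASE=foxtrot L=echo R=golf all differ -> CONFLICT
Conflict count: 1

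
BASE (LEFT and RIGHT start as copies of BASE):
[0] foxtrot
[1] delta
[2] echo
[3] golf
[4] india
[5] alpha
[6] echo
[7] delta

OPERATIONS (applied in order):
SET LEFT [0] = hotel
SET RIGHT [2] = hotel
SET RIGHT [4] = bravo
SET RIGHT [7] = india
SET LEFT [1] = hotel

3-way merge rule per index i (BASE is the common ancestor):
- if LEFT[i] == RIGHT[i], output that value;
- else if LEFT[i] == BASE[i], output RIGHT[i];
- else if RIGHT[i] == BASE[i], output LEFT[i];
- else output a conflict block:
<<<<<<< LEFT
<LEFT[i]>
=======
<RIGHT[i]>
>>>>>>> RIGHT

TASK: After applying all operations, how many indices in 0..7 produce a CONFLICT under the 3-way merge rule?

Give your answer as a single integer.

Final LEFT:  [hotel, hotel, echo, golf, india, alpha, echo, delta]
Final RIGHT: [foxtrot, delta, hotel, golf, bravo, alpha, echo, india]
i=0: L=hotel, R=foxtrot=BASE -> take LEFT -> hotel
i=1: L=hotel, R=delta=BASE -> take LEFT -> hotel
i=2: L=echo=BASE, R=hotel -> take RIGHT -> hotel
i=3: L=golf R=golf -> agree -> golf
i=4: L=india=BASE, R=bravo -> take RIGHT -> bravo
i=5: L=alpha R=alpha -> agree -> alpha
i=6: L=echo R=echo -> agree -> echo
i=7: L=delta=BASE, R=india -> take RIGHT -> india
Conflict count: 0

Answer: 0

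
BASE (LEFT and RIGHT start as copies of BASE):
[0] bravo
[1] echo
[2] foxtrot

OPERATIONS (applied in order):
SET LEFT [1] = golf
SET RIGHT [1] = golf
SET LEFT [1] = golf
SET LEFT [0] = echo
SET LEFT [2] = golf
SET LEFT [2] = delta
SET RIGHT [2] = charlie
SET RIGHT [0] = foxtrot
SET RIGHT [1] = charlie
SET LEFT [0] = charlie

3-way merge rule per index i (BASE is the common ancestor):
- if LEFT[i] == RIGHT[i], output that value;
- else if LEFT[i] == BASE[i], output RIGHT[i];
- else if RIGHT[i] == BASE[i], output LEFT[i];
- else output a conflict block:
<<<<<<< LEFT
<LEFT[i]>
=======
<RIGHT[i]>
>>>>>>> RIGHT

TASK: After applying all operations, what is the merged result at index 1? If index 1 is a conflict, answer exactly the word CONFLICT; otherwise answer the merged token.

Answer: CONFLICT

Derivation:
Final LEFT:  [charlie, golf, delta]
Final RIGHT: [foxtrot, charlie, charlie]
i=0: BASE=bravo L=charlie R=foxtrot all differ -> CONFLICT
i=1: BASE=echo L=golf R=charlie all differ -> CONFLICT
i=2: BASE=foxtrot L=delta R=charlie all differ -> CONFLICT
Index 1 -> CONFLICT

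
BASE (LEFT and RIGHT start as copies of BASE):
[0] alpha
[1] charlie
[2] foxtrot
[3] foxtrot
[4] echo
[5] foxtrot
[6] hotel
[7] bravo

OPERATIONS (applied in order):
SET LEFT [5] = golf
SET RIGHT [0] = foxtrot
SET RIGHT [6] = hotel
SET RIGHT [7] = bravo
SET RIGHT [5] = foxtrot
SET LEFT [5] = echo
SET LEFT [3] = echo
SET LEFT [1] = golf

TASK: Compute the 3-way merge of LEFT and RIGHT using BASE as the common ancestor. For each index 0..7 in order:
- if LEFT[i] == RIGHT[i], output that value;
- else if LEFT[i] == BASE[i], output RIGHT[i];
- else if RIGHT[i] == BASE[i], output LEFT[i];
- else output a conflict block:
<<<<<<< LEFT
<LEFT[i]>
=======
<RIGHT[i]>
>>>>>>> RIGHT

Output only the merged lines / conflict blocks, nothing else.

Final LEFT:  [alpha, golf, foxtrot, echo, echo, echo, hotel, bravo]
Final RIGHT: [foxtrot, charlie, foxtrot, foxtrot, echo, foxtrot, hotel, bravo]
i=0: L=alpha=BASE, R=foxtrot -> take RIGHT -> foxtrot
i=1: L=golf, R=charlie=BASE -> take LEFT -> golf
i=2: L=foxtrot R=foxtrot -> agree -> foxtrot
i=3: L=echo, R=foxtrot=BASE -> take LEFT -> echo
i=4: L=echo R=echo -> agree -> echo
i=5: L=echo, R=foxtrot=BASE -> take LEFT -> echo
i=6: L=hotel R=hotel -> agree -> hotel
i=7: L=bravo R=bravo -> agree -> bravo

Answer: foxtrot
golf
foxtrot
echo
echo
echo
hotel
bravo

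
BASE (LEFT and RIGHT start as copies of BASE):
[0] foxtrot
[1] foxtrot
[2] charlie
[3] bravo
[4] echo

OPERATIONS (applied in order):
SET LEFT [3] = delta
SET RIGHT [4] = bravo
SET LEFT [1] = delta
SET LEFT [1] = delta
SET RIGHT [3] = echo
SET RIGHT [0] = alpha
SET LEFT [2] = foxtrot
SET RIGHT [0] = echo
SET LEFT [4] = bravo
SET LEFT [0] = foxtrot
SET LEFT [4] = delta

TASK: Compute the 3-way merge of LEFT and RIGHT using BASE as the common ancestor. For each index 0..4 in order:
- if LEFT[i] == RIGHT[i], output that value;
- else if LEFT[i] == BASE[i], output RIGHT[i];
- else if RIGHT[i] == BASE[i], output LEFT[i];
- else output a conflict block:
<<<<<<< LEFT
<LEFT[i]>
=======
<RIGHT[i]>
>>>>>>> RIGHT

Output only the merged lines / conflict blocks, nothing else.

Answer: echo
delta
foxtrot
<<<<<<< LEFT
delta
=======
echo
>>>>>>> RIGHT
<<<<<<< LEFT
delta
=======
bravo
>>>>>>> RIGHT

Derivation:
Final LEFT:  [foxtrot, delta, foxtrot, delta, delta]
Final RIGHT: [echo, foxtrot, charlie, echo, bravo]
i=0: L=foxtrot=BASE, R=echo -> take RIGHT -> echo
i=1: L=delta, R=foxtrot=BASE -> take LEFT -> delta
i=2: L=foxtrot, R=charlie=BASE -> take LEFT -> foxtrot
i=3: BASE=bravo L=delta R=echo all differ -> CONFLICT
i=4: BASE=echo L=delta R=bravo all differ -> CONFLICT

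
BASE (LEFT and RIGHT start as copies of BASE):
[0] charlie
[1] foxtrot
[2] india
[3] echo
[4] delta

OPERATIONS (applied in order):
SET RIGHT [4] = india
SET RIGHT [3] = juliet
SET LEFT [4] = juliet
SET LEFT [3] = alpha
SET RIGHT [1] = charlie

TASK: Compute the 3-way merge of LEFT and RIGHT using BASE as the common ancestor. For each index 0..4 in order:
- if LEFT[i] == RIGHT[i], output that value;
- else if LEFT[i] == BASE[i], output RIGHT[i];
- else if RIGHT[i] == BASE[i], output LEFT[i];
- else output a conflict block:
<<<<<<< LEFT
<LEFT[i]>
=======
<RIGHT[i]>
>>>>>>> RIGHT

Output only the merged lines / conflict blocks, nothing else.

Answer: charlie
charlie
india
<<<<<<< LEFT
alpha
=======
juliet
>>>>>>> RIGHT
<<<<<<< LEFT
juliet
=======
india
>>>>>>> RIGHT

Derivation:
Final LEFT:  [charlie, foxtrot, india, alpha, juliet]
Final RIGHT: [charlie, charlie, india, juliet, india]
i=0: L=charlie R=charlie -> agree -> charlie
i=1: L=foxtrot=BASE, R=charlie -> take RIGHT -> charlie
i=2: L=india R=india -> agree -> india
i=3: BASE=echo L=alpha R=juliet all differ -> CONFLICT
i=4: BASE=delta L=juliet R=india all differ -> CONFLICT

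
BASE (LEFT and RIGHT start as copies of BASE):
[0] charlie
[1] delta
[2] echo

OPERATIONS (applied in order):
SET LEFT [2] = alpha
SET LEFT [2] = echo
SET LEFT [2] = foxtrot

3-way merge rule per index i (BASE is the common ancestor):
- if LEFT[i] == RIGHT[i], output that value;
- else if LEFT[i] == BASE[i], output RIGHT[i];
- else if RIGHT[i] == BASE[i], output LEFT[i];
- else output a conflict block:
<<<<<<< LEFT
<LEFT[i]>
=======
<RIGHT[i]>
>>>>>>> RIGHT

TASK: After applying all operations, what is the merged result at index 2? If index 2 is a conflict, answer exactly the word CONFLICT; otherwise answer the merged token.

Final LEFT:  [charlie, delta, foxtrot]
Final RIGHT: [charlie, delta, echo]
i=0: L=charlie R=charlie -> agree -> charlie
i=1: L=delta R=delta -> agree -> delta
i=2: L=foxtrot, R=echo=BASE -> take LEFT -> foxtrot
Index 2 -> foxtrot

Answer: foxtrot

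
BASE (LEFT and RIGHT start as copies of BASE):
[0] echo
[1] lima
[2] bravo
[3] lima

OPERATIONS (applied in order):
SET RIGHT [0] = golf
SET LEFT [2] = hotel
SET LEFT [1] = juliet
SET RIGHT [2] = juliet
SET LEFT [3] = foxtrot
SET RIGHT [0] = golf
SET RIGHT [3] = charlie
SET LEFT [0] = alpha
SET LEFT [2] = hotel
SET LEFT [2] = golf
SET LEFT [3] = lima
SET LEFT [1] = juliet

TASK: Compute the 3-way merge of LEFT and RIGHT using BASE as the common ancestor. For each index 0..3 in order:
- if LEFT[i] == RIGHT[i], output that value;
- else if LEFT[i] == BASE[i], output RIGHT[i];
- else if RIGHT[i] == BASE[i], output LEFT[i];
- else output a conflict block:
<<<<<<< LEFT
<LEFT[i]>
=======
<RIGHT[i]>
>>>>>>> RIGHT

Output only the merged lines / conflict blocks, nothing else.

Answer: <<<<<<< LEFT
alpha
=======
golf
>>>>>>> RIGHT
juliet
<<<<<<< LEFT
golf
=======
juliet
>>>>>>> RIGHT
charlie

Derivation:
Final LEFT:  [alpha, juliet, golf, lima]
Final RIGHT: [golf, lima, juliet, charlie]
i=0: BASE=echo L=alpha R=golf all differ -> CONFLICT
i=1: L=juliet, R=lima=BASE -> take LEFT -> juliet
i=2: BASE=bravo L=golf R=juliet all differ -> CONFLICT
i=3: L=lima=BASE, R=charlie -> take RIGHT -> charlie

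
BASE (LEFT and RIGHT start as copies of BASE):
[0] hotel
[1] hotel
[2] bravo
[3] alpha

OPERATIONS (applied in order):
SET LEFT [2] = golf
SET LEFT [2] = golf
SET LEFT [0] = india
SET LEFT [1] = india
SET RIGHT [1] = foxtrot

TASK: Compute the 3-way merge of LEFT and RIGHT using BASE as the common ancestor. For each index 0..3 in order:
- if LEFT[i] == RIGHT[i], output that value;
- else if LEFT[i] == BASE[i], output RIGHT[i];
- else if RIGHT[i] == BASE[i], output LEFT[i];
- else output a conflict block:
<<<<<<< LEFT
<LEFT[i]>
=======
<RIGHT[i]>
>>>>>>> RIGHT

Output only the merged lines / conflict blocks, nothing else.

Final LEFT:  [india, india, golf, alpha]
Final RIGHT: [hotel, foxtrot, bravo, alpha]
i=0: L=india, R=hotel=BASE -> take LEFT -> india
i=1: BASE=hotel L=india R=foxtrot all differ -> CONFLICT
i=2: L=golf, R=bravo=BASE -> take LEFT -> golf
i=3: L=alpha R=alpha -> agree -> alpha

Answer: india
<<<<<<< LEFT
india
=======
foxtrot
>>>>>>> RIGHT
golf
alpha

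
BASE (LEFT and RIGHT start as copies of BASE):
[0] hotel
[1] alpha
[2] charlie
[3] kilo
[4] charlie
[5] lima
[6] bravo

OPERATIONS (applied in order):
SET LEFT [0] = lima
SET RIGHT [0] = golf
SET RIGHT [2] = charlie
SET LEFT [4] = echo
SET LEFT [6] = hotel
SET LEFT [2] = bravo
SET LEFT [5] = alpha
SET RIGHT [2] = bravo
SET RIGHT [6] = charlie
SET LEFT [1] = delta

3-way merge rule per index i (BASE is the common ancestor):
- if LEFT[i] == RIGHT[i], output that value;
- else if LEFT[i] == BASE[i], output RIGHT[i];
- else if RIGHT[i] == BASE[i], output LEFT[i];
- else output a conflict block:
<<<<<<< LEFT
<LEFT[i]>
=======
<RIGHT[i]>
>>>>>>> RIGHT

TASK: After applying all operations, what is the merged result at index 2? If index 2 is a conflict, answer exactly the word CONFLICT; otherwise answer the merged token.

Answer: bravo

Derivation:
Final LEFT:  [lima, delta, bravo, kilo, echo, alpha, hotel]
Final RIGHT: [golf, alpha, bravo, kilo, charlie, lima, charlie]
i=0: BASE=hotel L=lima R=golf all differ -> CONFLICT
i=1: L=delta, R=alpha=BASE -> take LEFT -> delta
i=2: L=bravo R=bravo -> agree -> bravo
i=3: L=kilo R=kilo -> agree -> kilo
i=4: L=echo, R=charlie=BASE -> take LEFT -> echo
i=5: L=alpha, R=lima=BASE -> take LEFT -> alpha
i=6: BASE=bravo L=hotel R=charlie all differ -> CONFLICT
Index 2 -> bravo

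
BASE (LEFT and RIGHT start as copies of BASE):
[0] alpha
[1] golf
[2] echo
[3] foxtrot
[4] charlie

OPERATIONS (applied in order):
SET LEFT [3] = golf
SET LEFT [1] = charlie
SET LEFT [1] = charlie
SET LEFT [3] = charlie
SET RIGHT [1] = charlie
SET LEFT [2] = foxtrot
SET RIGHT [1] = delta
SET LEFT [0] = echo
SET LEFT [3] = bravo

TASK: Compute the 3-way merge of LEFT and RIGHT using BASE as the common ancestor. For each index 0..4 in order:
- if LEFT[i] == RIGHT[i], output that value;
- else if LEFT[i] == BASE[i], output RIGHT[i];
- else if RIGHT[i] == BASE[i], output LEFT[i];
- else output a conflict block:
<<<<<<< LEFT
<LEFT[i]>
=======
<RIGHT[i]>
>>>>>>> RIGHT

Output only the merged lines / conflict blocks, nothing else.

Answer: echo
<<<<<<< LEFT
charlie
=======
delta
>>>>>>> RIGHT
foxtrot
bravo
charlie

Derivation:
Final LEFT:  [echo, charlie, foxtrot, bravo, charlie]
Final RIGHT: [alpha, delta, echo, foxtrot, charlie]
i=0: L=echo, R=alpha=BASE -> take LEFT -> echo
i=1: BASE=golf L=charlie R=delta all differ -> CONFLICT
i=2: L=foxtrot, R=echo=BASE -> take LEFT -> foxtrot
i=3: L=bravo, R=foxtrot=BASE -> take LEFT -> bravo
i=4: L=charlie R=charlie -> agree -> charlie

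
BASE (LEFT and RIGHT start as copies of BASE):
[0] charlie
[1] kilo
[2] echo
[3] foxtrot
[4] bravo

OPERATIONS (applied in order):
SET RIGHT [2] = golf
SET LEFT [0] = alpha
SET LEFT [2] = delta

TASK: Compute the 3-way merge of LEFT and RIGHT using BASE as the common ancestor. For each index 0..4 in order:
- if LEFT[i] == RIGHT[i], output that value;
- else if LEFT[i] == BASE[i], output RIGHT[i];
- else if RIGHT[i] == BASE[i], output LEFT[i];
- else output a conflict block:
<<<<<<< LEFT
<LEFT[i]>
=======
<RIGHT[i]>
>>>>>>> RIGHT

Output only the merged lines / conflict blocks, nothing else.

Final LEFT:  [alpha, kilo, delta, foxtrot, bravo]
Final RIGHT: [charlie, kilo, golf, foxtrot, bravo]
i=0: L=alpha, R=charlie=BASE -> take LEFT -> alpha
i=1: L=kilo R=kilo -> agree -> kilo
i=2: BASE=echo L=delta R=golf all differ -> CONFLICT
i=3: L=foxtrot R=foxtrot -> agree -> foxtrot
i=4: L=bravo R=bravo -> agree -> bravo

Answer: alpha
kilo
<<<<<<< LEFT
delta
=======
golf
>>>>>>> RIGHT
foxtrot
bravo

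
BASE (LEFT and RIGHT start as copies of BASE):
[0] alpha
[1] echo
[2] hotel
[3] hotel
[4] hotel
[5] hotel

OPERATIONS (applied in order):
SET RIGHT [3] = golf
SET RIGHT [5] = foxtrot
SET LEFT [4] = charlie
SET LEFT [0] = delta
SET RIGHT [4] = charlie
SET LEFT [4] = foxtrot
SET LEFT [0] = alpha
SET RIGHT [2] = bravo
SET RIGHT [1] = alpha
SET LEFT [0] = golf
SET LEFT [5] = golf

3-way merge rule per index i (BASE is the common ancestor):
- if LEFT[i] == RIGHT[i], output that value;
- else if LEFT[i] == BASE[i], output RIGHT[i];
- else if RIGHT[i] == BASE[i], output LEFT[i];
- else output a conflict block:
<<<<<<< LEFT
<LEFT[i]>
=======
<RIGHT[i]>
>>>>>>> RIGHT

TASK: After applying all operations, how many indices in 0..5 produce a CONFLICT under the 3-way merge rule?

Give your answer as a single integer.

Answer: 2

Derivation:
Final LEFT:  [golf, echo, hotel, hotel, foxtrot, golf]
Final RIGHT: [alpha, alpha, bravo, golf, charlie, foxtrot]
i=0: L=golf, R=alpha=BASE -> take LEFT -> golf
i=1: L=echo=BASE, R=alpha -> take RIGHT -> alpha
i=2: L=hotel=BASE, R=bravo -> take RIGHT -> bravo
i=3: L=hotel=BASE, R=golf -> take RIGHT -> golf
i=4: BASE=hotel L=foxtrot R=charlie all differ -> CONFLICT
i=5: BASE=hotel L=golf R=foxtrot all differ -> CONFLICT
Conflict count: 2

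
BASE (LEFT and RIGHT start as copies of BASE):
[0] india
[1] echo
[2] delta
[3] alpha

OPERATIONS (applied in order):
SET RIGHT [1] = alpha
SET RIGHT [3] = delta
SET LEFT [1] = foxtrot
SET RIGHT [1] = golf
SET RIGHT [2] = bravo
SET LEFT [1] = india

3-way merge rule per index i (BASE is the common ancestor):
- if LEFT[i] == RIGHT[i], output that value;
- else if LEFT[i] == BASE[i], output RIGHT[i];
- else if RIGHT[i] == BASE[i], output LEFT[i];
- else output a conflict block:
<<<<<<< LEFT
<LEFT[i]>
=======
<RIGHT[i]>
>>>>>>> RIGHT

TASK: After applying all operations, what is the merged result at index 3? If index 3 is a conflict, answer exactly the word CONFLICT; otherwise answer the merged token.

Final LEFT:  [india, india, delta, alpha]
Final RIGHT: [india, golf, bravo, delta]
i=0: L=india R=india -> agree -> india
i=1: BASE=echo L=india R=golf all differ -> CONFLICT
i=2: L=delta=BASE, R=bravo -> take RIGHT -> bravo
i=3: L=alpha=BASE, R=delta -> take RIGHT -> delta
Index 3 -> delta

Answer: delta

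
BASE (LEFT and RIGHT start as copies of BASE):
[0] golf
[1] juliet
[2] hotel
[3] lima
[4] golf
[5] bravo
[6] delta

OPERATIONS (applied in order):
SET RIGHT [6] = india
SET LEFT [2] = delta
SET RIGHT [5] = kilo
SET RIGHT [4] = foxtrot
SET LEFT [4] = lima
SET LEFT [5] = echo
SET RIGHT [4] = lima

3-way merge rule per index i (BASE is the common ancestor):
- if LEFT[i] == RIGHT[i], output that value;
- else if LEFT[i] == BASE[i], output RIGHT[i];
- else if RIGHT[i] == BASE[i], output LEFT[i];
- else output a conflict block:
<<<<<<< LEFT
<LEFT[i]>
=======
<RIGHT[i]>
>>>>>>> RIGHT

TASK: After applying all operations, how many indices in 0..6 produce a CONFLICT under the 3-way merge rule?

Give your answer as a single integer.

Final LEFT:  [golf, juliet, delta, lima, lima, echo, delta]
Final RIGHT: [golf, juliet, hotel, lima, lima, kilo, india]
i=0: L=golf R=golf -> agree -> golf
i=1: L=juliet R=juliet -> agree -> juliet
i=2: L=delta, R=hotel=BASE -> take LEFT -> delta
i=3: L=lima R=lima -> agree -> lima
i=4: L=lima R=lima -> agree -> lima
i=5: BASE=bravo L=echo R=kilo all differ -> CONFLICT
i=6: L=delta=BASE, R=india -> take RIGHT -> india
Conflict count: 1

Answer: 1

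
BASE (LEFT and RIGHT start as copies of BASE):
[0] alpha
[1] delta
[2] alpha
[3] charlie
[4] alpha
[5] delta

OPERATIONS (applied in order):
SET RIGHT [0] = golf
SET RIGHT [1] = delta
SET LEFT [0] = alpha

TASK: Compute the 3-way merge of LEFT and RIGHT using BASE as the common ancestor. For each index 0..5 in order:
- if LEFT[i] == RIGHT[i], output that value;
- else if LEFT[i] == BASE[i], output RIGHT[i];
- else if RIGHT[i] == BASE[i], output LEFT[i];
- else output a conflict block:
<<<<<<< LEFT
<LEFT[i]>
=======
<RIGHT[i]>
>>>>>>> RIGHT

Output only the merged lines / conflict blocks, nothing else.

Answer: golf
delta
alpha
charlie
alpha
delta

Derivation:
Final LEFT:  [alpha, delta, alpha, charlie, alpha, delta]
Final RIGHT: [golf, delta, alpha, charlie, alpha, delta]
i=0: L=alpha=BASE, R=golf -> take RIGHT -> golf
i=1: L=delta R=delta -> agree -> delta
i=2: L=alpha R=alpha -> agree -> alpha
i=3: L=charlie R=charlie -> agree -> charlie
i=4: L=alpha R=alpha -> agree -> alpha
i=5: L=delta R=delta -> agree -> delta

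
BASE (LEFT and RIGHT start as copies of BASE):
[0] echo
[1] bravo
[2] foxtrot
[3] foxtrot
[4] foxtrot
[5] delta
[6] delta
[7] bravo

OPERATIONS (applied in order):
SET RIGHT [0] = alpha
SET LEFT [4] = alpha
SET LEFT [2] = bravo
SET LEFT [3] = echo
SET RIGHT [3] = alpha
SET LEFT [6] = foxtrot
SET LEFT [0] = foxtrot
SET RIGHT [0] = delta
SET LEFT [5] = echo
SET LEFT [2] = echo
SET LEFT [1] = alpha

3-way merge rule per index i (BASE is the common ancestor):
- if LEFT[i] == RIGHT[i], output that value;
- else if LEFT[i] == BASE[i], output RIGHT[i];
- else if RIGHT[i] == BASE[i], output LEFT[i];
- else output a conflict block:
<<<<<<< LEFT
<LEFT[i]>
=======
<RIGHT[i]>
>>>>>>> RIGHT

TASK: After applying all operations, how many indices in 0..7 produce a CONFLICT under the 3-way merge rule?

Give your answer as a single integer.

Final LEFT:  [foxtrot, alpha, echo, echo, alpha, echo, foxtrot, bravo]
Final RIGHT: [delta, bravo, foxtrot, alpha, foxtrot, delta, delta, bravo]
i=0: BASE=echo L=foxtrot R=delta all differ -> CONFLICT
i=1: L=alpha, R=bravo=BASE -> take LEFT -> alpha
i=2: L=echo, R=foxtrot=BASE -> take LEFT -> echo
i=3: BASE=foxtrot L=echo R=alpha all differ -> CONFLICT
i=4: L=alpha, R=foxtrot=BASE -> take LEFT -> alpha
i=5: L=echo, R=delta=BASE -> take LEFT -> echo
i=6: L=foxtrot, R=delta=BASE -> take LEFT -> foxtrot
i=7: L=bravo R=bravo -> agree -> bravo
Conflict count: 2

Answer: 2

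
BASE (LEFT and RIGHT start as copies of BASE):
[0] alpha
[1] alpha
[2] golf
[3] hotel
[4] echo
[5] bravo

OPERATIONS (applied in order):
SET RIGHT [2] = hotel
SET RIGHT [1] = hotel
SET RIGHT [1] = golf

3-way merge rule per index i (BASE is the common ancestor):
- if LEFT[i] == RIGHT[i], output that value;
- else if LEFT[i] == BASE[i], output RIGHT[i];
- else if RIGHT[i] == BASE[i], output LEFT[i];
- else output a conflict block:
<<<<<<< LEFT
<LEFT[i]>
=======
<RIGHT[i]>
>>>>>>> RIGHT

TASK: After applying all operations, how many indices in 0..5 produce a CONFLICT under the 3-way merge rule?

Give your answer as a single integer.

Answer: 0

Derivation:
Final LEFT:  [alpha, alpha, golf, hotel, echo, bravo]
Final RIGHT: [alpha, golf, hotel, hotel, echo, bravo]
i=0: L=alpha R=alpha -> agree -> alpha
i=1: L=alpha=BASE, R=golf -> take RIGHT -> golf
i=2: L=golf=BASE, R=hotel -> take RIGHT -> hotel
i=3: L=hotel R=hotel -> agree -> hotel
i=4: L=echo R=echo -> agree -> echo
i=5: L=bravo R=bravo -> agree -> bravo
Conflict count: 0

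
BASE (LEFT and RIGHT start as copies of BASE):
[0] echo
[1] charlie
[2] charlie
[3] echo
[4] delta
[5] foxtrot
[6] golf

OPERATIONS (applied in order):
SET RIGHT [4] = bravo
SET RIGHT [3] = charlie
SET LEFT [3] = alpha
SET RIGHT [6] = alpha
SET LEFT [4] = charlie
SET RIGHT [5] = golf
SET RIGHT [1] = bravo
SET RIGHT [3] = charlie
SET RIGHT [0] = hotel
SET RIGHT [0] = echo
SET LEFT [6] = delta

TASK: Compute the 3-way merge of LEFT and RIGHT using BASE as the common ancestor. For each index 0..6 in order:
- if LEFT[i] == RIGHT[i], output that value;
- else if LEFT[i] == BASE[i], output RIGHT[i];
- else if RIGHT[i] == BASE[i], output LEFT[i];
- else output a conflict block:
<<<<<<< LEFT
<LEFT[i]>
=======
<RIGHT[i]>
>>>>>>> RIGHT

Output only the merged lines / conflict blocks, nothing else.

Final LEFT:  [echo, charlie, charlie, alpha, charlie, foxtrot, delta]
Final RIGHT: [echo, bravo, charlie, charlie, bravo, golf, alpha]
i=0: L=echo R=echo -> agree -> echo
i=1: L=charlie=BASE, R=bravo -> take RIGHT -> bravo
i=2: L=charlie R=charlie -> agree -> charlie
i=3: BASE=echo L=alpha R=charlie all differ -> CONFLICT
i=4: BASE=delta L=charlie R=bravo all differ -> CONFLICT
i=5: L=foxtrot=BASE, R=golf -> take RIGHT -> golf
i=6: BASE=golf L=delta R=alpha all differ -> CONFLICT

Answer: echo
bravo
charlie
<<<<<<< LEFT
alpha
=======
charlie
>>>>>>> RIGHT
<<<<<<< LEFT
charlie
=======
bravo
>>>>>>> RIGHT
golf
<<<<<<< LEFT
delta
=======
alpha
>>>>>>> RIGHT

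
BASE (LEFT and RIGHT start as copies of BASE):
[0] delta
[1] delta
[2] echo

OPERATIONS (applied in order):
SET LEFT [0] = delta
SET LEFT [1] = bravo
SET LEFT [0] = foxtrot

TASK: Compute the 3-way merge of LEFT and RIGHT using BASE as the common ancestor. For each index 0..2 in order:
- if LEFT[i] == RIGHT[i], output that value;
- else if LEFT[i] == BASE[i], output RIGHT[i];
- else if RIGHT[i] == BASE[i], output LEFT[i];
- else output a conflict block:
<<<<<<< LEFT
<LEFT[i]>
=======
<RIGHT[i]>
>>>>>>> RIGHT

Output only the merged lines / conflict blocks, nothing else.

Answer: foxtrot
bravo
echo

Derivation:
Final LEFT:  [foxtrot, bravo, echo]
Final RIGHT: [delta, delta, echo]
i=0: L=foxtrot, R=delta=BASE -> take LEFT -> foxtrot
i=1: L=bravo, R=delta=BASE -> take LEFT -> bravo
i=2: L=echo R=echo -> agree -> echo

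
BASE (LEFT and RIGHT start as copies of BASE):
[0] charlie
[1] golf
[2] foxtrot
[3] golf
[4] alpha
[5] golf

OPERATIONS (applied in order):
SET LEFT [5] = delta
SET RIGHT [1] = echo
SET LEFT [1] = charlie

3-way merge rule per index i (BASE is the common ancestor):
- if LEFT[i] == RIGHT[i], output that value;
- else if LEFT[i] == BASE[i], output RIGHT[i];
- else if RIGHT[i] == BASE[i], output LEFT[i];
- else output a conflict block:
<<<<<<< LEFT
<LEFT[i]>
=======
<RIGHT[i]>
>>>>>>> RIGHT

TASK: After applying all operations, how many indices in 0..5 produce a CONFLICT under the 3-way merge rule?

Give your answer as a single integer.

Final LEFT:  [charlie, charlie, foxtrot, golf, alpha, delta]
Final RIGHT: [charlie, echo, foxtrot, golf, alpha, golf]
i=0: L=charlie R=charlie -> agree -> charlie
i=1: BASE=golf L=charlie R=echo all differ -> CONFLICT
i=2: L=foxtrot R=foxtrot -> agree -> foxtrot
i=3: L=golf R=golf -> agree -> golf
i=4: L=alpha R=alpha -> agree -> alpha
i=5: L=delta, R=golf=BASE -> take LEFT -> delta
Conflict count: 1

Answer: 1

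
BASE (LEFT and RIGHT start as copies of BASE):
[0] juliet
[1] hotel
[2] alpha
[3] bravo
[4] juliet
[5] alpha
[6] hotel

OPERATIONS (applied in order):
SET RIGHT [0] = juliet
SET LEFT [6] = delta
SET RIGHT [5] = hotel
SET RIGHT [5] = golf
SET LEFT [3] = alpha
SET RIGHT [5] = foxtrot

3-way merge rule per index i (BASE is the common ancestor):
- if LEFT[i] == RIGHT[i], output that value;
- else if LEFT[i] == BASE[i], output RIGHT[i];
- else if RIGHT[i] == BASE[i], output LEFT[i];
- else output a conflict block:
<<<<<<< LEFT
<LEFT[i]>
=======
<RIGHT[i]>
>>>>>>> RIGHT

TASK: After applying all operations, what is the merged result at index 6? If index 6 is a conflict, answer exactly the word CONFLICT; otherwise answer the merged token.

Answer: delta

Derivation:
Final LEFT:  [juliet, hotel, alpha, alpha, juliet, alpha, delta]
Final RIGHT: [juliet, hotel, alpha, bravo, juliet, foxtrot, hotel]
i=0: L=juliet R=juliet -> agree -> juliet
i=1: L=hotel R=hotel -> agree -> hotel
i=2: L=alpha R=alpha -> agree -> alpha
i=3: L=alpha, R=bravo=BASE -> take LEFT -> alpha
i=4: L=juliet R=juliet -> agree -> juliet
i=5: L=alpha=BASE, R=foxtrot -> take RIGHT -> foxtrot
i=6: L=delta, R=hotel=BASE -> take LEFT -> delta
Index 6 -> delta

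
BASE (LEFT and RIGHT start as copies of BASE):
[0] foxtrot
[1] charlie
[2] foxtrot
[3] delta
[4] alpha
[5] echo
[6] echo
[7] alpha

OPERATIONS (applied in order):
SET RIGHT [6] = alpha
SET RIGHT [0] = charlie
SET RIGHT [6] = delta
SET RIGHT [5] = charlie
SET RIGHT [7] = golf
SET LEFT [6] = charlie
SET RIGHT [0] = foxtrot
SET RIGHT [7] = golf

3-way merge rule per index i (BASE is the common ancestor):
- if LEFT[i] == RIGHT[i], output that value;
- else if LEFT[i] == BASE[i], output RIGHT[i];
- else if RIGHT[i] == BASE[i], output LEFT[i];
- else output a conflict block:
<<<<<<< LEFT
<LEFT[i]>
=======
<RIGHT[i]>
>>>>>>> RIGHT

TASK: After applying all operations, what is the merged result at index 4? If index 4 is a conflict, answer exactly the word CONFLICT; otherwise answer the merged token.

Answer: alpha

Derivation:
Final LEFT:  [foxtrot, charlie, foxtrot, delta, alpha, echo, charlie, alpha]
Final RIGHT: [foxtrot, charlie, foxtrot, delta, alpha, charlie, delta, golf]
i=0: L=foxtrot R=foxtrot -> agree -> foxtrot
i=1: L=charlie R=charlie -> agree -> charlie
i=2: L=foxtrot R=foxtrot -> agree -> foxtrot
i=3: L=delta R=delta -> agree -> delta
i=4: L=alpha R=alpha -> agree -> alpha
i=5: L=echo=BASE, R=charlie -> take RIGHT -> charlie
i=6: BASE=echo L=charlie R=delta all differ -> CONFLICT
i=7: L=alpha=BASE, R=golf -> take RIGHT -> golf
Index 4 -> alpha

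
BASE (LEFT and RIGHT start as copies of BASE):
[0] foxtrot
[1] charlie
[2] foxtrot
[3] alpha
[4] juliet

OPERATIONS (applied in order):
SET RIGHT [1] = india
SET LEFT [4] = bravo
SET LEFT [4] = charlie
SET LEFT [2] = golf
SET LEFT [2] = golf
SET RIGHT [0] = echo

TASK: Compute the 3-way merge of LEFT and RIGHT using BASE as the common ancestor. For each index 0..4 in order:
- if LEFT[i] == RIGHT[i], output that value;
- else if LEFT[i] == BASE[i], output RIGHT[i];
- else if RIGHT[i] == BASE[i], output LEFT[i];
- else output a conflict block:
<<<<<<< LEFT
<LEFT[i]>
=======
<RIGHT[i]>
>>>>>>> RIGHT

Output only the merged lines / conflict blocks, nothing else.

Final LEFT:  [foxtrot, charlie, golf, alpha, charlie]
Final RIGHT: [echo, india, foxtrot, alpha, juliet]
i=0: L=foxtrot=BASE, R=echo -> take RIGHT -> echo
i=1: L=charlie=BASE, R=india -> take RIGHT -> india
i=2: L=golf, R=foxtrot=BASE -> take LEFT -> golf
i=3: L=alpha R=alpha -> agree -> alpha
i=4: L=charlie, R=juliet=BASE -> take LEFT -> charlie

Answer: echo
india
golf
alpha
charlie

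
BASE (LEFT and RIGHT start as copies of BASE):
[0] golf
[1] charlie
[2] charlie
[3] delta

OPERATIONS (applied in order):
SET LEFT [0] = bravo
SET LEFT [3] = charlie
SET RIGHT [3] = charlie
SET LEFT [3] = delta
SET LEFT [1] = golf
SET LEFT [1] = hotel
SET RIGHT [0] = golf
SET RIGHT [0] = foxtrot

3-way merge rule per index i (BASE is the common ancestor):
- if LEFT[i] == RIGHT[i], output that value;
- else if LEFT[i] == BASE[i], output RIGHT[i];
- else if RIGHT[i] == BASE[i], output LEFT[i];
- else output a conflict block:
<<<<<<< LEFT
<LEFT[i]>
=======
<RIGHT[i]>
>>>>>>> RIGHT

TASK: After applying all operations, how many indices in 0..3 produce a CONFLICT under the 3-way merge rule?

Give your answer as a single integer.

Final LEFT:  [bravo, hotel, charlie, delta]
Final RIGHT: [foxtrot, charlie, charlie, charlie]
i=0: BASE=golf L=bravo R=foxtrot all differ -> CONFLICT
i=1: L=hotel, R=charlie=BASE -> take LEFT -> hotel
i=2: L=charlie R=charlie -> agree -> charlie
i=3: L=delta=BASE, R=charlie -> take RIGHT -> charlie
Conflict count: 1

Answer: 1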